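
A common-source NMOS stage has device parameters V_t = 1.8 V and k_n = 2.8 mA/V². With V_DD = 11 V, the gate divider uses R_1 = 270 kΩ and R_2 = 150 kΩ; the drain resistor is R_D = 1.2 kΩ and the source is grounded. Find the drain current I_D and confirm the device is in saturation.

I_D ≈ 6.3 mA

V_G = V_DD·R_2/(R_1+R_2) = 11×150/420 = 3.93 V. With the source grounded, V_GS = V_G = 3.93 V.
Assume saturation: I_D = (k_n/2)(V_GS − V_t)² = (2.8/2)×(3.93 − 1.8)² = 1.4×2.13² = 6.34 mA.
V_DS = V_DD − I_D·R_D = 11 − 6.34×1.2 = 3.39 V.
Saturation requires V_DS ≥ V_GS − V_t = 2.13 V; 3.39 ≥ 2.13 ✓.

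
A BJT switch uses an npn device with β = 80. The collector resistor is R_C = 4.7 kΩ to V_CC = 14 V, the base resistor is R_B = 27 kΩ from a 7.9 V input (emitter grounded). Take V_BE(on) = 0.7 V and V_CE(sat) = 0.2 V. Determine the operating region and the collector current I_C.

Assume active: I_B = (7.9 − 0.7)/27 = 0.267 mA, giving I_C = β·I_B = 21.3 mA.
But then V_CE = 14 − 21.3×4.7 = -86.3 V < V_CE(sat) = 0.2 V — impossible in the active region.
So the transistor is saturated. With V_CE = 0.2 V, I_C = (V_CC − 0.2)/R_C = 13.8/4.7 = 2.94 mA.
Check: β·I_B = 21.3 mA > I_C = 2.94 mA, confirming saturation.

saturation; I_C ≈ 2.9 mA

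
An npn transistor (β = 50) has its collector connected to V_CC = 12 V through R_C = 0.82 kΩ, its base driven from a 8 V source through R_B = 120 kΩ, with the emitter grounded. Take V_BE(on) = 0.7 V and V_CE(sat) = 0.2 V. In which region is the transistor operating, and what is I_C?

Assume active. Base-emitter loop: I_B = (V_BB − V_BE)/R_B = (8 − 0.7)/120 = 0.0608 mA.
I_C = β·I_B = 50×0.0608 = 3.04 mA.
V_CE = V_CC − I_C·R_C = 12 − 3.04×0.82 = 9.51 V > V_CE(sat), so the active-region assumption holds.

active; I_C ≈ 3 mA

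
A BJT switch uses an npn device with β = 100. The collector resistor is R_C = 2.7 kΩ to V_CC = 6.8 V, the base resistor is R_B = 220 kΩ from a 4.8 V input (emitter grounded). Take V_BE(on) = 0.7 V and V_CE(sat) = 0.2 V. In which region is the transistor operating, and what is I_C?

Assume active. Base-emitter loop: I_B = (V_BB − V_BE)/R_B = (4.8 − 0.7)/220 = 0.0186 mA.
I_C = β·I_B = 100×0.0186 = 1.86 mA.
V_CE = V_CC − I_C·R_C = 6.8 − 1.86×2.7 = 1.77 V > V_CE(sat), so the active-region assumption holds.

active; I_C ≈ 1.9 mA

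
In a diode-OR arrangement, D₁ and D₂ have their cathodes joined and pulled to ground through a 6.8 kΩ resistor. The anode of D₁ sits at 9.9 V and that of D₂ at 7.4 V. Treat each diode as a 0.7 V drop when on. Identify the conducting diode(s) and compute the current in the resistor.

Only D₁ conducts; I_R ≈ 1.4 mA

Assume both conduct. Then node N would need to be at both 9.9−0.7 = 9.2 V and 7.4−0.7 = 6.7 V, which is impossible.
Assume only D₁ conducts: V_N = 9.9 − 0.7 = 9.2 V, so I_R = 9.2/6.8 = 1.35 mA.
Check D₂: its anode-to-cathode voltage is 7.4 − 9.2 = -1.8 V < 0.7 V, so it is off. The assumption is consistent.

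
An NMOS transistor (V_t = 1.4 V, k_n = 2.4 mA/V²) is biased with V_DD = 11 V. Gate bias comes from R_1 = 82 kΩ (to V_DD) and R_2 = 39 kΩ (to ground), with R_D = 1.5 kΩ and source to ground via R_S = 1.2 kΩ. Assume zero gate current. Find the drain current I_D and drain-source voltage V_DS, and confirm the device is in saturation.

I_D ≈ 1 mA, V_DS ≈ 8.2 V

V_G = V_DD·R_2/(R_1+R_2) = 11×39/121 = 3.55 V.
Assume saturation: I_D = (k_n/2)(V_GS − V_t)² with V_GS = V_G − I_D·R_S = 3.55 − 1.2·I_D.
Substituting gives 1.73·I_D² − 7.18·I_D + 5.52 = 0, with roots I_D = 1.02 or 3.13 mA.
The root I_D = 3.13 mA gives V_GS = -0.216 V ≤ V_t, so take I_D = 1.02 mA.
Then V_GS = 2.32 V and V_DS = V_DD − I_D(R_D+R_S) = 11 − 1.02×2.7 = 8.25 V.
Saturation requires V_DS ≥ V_GS − V_t = 0.922 V; 8.25 ≥ 0.922 ✓.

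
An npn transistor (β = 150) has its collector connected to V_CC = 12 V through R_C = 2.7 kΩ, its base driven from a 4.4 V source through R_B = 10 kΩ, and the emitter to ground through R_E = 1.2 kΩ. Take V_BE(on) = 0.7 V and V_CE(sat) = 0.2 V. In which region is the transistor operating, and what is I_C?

active; I_C ≈ 2.9 mA

Assume active. Base-emitter loop: I_B = (V_BB − V_BE)/(R_B + (β+1)R_E) = (4.4 − 0.7)/(10 + 151×1.2) = 0.0194 mA.
I_C = β·I_B = 150×0.0194 = 2.9 mA.
V_CE = V_CC − I_C·R_C − I_E·R_E = 12 − 2.9×2.7 − 2.92×1.2 = 0.656 V > V_CE(sat), so the active-region assumption holds.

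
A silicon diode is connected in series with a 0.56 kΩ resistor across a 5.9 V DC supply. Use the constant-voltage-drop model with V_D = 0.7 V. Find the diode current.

I ≈ 9.3 mA

KVL around the loop: 5.9 = V_D + I·R = 0.7 + I × 0.56 kΩ.
So I = (5.9 − 0.7) / 0.56 kΩ = 5.2 / 0.56 = 9.29 mA.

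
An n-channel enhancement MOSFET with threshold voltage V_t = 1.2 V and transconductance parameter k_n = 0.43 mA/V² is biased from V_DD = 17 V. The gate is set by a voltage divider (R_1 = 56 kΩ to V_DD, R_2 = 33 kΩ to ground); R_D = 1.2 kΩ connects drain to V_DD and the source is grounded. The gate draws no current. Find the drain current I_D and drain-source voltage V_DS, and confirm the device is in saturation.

V_G = V_DD·R_2/(R_1+R_2) = 17×33/89 = 6.3 V. With the source grounded, V_GS = V_G = 6.3 V.
Assume saturation: I_D = (k_n/2)(V_GS − V_t)² = (0.43/2)×(6.3 − 1.2)² = 0.215×5.1² = 5.6 mA.
V_DS = V_DD − I_D·R_D = 17 − 5.6×1.2 = 10.3 V.
Saturation requires V_DS ≥ V_GS − V_t = 5.1 V; 10.3 ≥ 5.1 ✓.

I_D ≈ 5.6 mA, V_DS ≈ 10 V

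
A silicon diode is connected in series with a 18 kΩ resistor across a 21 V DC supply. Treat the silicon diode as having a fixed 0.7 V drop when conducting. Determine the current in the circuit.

I ≈ 1.1 mA

KVL around the loop: 21 = V_D + I·R = 0.7 + I × 18 kΩ.
So I = (21 − 0.7) / 18 kΩ = 20.3 / 18 = 1.13 mA.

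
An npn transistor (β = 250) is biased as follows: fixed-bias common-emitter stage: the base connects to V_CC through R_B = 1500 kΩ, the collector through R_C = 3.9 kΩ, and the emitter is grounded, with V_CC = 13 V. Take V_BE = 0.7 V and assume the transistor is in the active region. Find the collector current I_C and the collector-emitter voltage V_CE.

Base loop: V_CC = I_B·R_B + V_BE, so I_B = (13 − 0.7)/1500 kΩ = 0.0082 mA.
In the active region I_C = β·I_B = 250 × 0.0082 = 2.05 mA.
Collector loop: V_CE = V_CC − I_C·R_C = 13 − 2.05×3.9 = 5 V.
Since V_CE = 5 V > V_CE(sat) ≈ 0.2 V, the transistor is in the active region as assumed.

I_C ≈ 2.1 mA, V_CE ≈ 5 V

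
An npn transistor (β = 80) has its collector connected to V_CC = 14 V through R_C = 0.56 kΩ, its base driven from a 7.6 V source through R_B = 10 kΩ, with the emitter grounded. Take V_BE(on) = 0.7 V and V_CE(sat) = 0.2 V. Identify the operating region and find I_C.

Assume active: I_B = (7.6 − 0.7)/10 = 0.69 mA, giving I_C = β·I_B = 55.2 mA.
But then V_CE = 14 − 55.2×0.56 = -16.9 V < V_CE(sat) = 0.2 V — impossible in the active region.
So the transistor is saturated. With V_CE = 0.2 V, I_C = (V_CC − 0.2)/R_C = 13.8/0.56 = 24.6 mA.
Check: β·I_B = 55.2 mA > I_C = 24.6 mA, confirming saturation.

saturation; I_C ≈ 25 mA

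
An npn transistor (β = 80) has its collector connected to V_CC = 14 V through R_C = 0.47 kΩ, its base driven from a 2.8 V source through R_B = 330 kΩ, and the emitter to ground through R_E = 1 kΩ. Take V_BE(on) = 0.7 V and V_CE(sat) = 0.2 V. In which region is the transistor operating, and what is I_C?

active; I_C ≈ 0.41 mA

Assume active. Base-emitter loop: I_B = (V_BB − V_BE)/(R_B + (β+1)R_E) = (2.8 − 0.7)/(330 + 81×1) = 0.00511 mA.
I_C = β·I_B = 80×0.00511 = 0.409 mA.
V_CE = V_CC − I_C·R_C − I_E·R_E = 14 − 0.409×0.47 − 0.414×1 = 13.4 V > V_CE(sat), so the active-region assumption holds.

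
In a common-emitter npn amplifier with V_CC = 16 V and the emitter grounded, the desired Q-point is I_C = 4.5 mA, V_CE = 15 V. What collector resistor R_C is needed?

R_C ≈ 0.22 kΩ

Collector loop: V_CC = I_C·R_C + V_CE.
R_C = (V_CC − V_CE)/I_C = (16 − 15)/4.5 = 0.222 kΩ.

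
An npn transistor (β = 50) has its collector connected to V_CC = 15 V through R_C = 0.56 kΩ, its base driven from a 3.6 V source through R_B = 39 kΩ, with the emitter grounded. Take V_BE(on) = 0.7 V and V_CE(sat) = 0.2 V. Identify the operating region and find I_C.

active; I_C ≈ 3.7 mA

Assume active. Base-emitter loop: I_B = (V_BB − V_BE)/R_B = (3.6 − 0.7)/39 = 0.0744 mA.
I_C = β·I_B = 50×0.0744 = 3.72 mA.
V_CE = V_CC − I_C·R_C = 15 − 3.72×0.56 = 12.9 V > V_CE(sat), so the active-region assumption holds.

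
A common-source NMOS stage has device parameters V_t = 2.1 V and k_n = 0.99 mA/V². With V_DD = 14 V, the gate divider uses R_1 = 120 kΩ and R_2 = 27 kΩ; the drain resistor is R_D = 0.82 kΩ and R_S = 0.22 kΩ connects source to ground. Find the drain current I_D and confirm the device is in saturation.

V_G = V_DD·R_2/(R_1+R_2) = 14×27/147 = 2.57 V.
Assume saturation: I_D = (k_n/2)(V_GS − V_t)² with V_GS = V_G − I_D·R_S = 2.57 − 0.22·I_D.
Substituting gives 0.024·I_D² − 1.1·I_D + 0.11 = 0, with roots I_D = 0.1 or 45.9 mA.
The root I_D = 45.9 mA gives V_GS = -7.53 V ≤ V_t, so take I_D = 0.1 mA.
Then V_GS = 2.55 V and V_DS = V_DD − I_D(R_D+R_S) = 14 − 0.1×1.04 = 13.9 V.
Saturation requires V_DS ≥ V_GS − V_t = 0.449 V; 13.9 ≥ 0.449 ✓.

I_D ≈ 0.1 mA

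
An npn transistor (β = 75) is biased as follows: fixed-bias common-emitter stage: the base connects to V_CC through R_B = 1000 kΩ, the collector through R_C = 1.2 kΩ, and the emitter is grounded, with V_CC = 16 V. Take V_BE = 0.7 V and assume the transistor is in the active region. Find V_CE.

Base loop: V_CC = I_B·R_B + V_BE, so I_B = (16 − 0.7)/1000 kΩ = 0.0153 mA.
In the active region I_C = β·I_B = 75 × 0.0153 = 1.15 mA.
Collector loop: V_CE = V_CC − I_C·R_C = 16 − 1.15×1.2 = 14.6 V.
Since V_CE = 14.6 V > V_CE(sat) ≈ 0.2 V, the transistor is in the active region as assumed.

V_CE ≈ 15 V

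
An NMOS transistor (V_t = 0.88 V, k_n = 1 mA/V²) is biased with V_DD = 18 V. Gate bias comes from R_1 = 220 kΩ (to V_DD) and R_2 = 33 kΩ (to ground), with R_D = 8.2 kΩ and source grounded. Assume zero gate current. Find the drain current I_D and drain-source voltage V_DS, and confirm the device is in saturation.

I_D ≈ 1.1 mA, V_DS ≈ 9.2 V

V_G = V_DD·R_2/(R_1+R_2) = 18×33/253 = 2.35 V. With the source grounded, V_GS = V_G = 2.35 V.
Assume saturation: I_D = (k_n/2)(V_GS − V_t)² = (1/2)×(2.35 − 0.88)² = 0.5×1.47² = 1.08 mA.
V_DS = V_DD − I_D·R_D = 18 − 1.08×8.2 = 9.17 V.
Saturation requires V_DS ≥ V_GS − V_t = 1.47 V; 9.17 ≥ 1.47 ✓.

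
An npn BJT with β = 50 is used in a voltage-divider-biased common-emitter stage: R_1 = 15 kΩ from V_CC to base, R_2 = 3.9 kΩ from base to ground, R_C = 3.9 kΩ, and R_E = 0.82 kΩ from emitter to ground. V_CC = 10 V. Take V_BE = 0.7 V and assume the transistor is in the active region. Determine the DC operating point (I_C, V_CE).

Thevenize the base divider: V_Th = V_CC·R_2/(R_1+R_2) = 10×3.9/18.9 = 2.06 V, R_Th = R_1‖R_2 = 3.1 kΩ.
Base-emitter loop: V_Th = I_B·R_Th + V_BE + (β+1)I_B·R_E, so I_B = (2.06 − 0.7) / (3.1 + 51×0.82) = 0.0304 mA.
I_C = β·I_B = 50×0.0304 = 1.52 mA, and I_E = (β+1)I_B = 1.55 mA.
V_CE = V_CC − I_C·R_C − I_E·R_E = 10 − 1.52×3.9 − 1.55×0.82 = 2.81 V.
V_CE = 2.81 V > 0.2 V confirms active-region operation.

I_C ≈ 1.5 mA, V_CE ≈ 2.8 V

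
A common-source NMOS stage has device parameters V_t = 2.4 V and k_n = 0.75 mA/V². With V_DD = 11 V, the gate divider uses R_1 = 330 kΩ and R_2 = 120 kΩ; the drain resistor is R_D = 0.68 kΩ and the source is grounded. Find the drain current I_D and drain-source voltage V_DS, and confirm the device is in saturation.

I_D ≈ 0.11 mA, V_DS ≈ 11 V

V_G = V_DD·R_2/(R_1+R_2) = 11×120/450 = 2.93 V. With the source grounded, V_GS = V_G = 2.93 V.
Assume saturation: I_D = (k_n/2)(V_GS − V_t)² = (0.75/2)×(2.93 − 2.4)² = 0.375×0.533² = 0.107 mA.
V_DS = V_DD − I_D·R_D = 11 − 0.107×0.68 = 10.9 V.
Saturation requires V_DS ≥ V_GS − V_t = 0.533 V; 10.9 ≥ 0.533 ✓.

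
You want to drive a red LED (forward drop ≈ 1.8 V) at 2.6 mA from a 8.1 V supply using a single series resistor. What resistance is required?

The resistor drops V_S − V_D = 8.1 − 1.8 = 6.3 V at 2.6 mA.
R = 6.3 V / 2.6 mA = 2.42 kΩ.

R ≈ 2.4 kΩ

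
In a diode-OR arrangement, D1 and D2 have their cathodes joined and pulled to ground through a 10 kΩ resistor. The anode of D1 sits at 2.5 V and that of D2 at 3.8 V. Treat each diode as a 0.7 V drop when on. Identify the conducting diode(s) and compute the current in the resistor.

Assume both conduct. Then node N would need to be at both 2.5−0.7 = 1.8 V and 3.8−0.7 = 3.1 V, which is impossible.
Assume only D2 conducts: V_N = 3.8 − 0.7 = 3.1 V, so I_R = 3.1/10 = 0.31 mA.
Check D1: its anode-to-cathode voltage is 2.5 − 3.1 = -0.6 V < 0.7 V, so it is off. The assumption is consistent.

Only D2 conducts; I_R ≈ 0.31 mA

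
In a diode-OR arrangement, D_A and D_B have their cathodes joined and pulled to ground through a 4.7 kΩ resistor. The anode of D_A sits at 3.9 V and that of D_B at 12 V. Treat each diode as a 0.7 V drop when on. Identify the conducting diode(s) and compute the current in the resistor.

Assume both conduct. Then node N would need to be at both 3.9−0.7 = 3.2 V and 12−0.7 = 11.3 V, which is impossible.
Assume only D_B conducts: V_N = 12 − 0.7 = 11.3 V, so I_R = 11.3/4.7 = 2.4 mA.
Check D_A: its anode-to-cathode voltage is 3.9 − 11.3 = -7.4 V < 0.7 V, so it is off. The assumption is consistent.

Only D_B conducts; I_R ≈ 2.4 mA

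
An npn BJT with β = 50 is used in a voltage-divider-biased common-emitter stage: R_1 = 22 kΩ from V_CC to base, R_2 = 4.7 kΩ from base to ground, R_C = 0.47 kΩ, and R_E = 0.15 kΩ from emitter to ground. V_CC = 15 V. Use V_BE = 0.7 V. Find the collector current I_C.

I_C ≈ 8.4 mA

Thevenize the base divider: V_Th = V_CC·R_2/(R_1+R_2) = 15×4.7/26.7 = 2.64 V, R_Th = R_1‖R_2 = 3.87 kΩ.
Base-emitter loop: V_Th = I_B·R_Th + V_BE + (β+1)I_B·R_E, so I_B = (2.64 − 0.7) / (3.87 + 51×0.15) = 0.168 mA.
I_C = β·I_B = 50×0.168 = 8.42 mA, and I_E = (β+1)I_B = 8.59 mA.
V_CE = V_CC − I_C·R_C − I_E·R_E = 15 − 8.42×0.47 − 8.59×0.15 = 9.75 V.
V_CE = 9.75 V > 0.2 V confirms active-region operation.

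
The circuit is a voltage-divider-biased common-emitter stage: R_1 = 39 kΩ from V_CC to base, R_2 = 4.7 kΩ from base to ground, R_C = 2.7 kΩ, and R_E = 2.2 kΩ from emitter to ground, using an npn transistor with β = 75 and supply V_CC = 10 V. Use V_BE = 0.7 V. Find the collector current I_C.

Thevenize the base divider: V_Th = V_CC·R_2/(R_1+R_2) = 10×4.7/43.7 = 1.08 V, R_Th = R_1‖R_2 = 4.19 kΩ.
Base-emitter loop: V_Th = I_B·R_Th + V_BE + (β+1)I_B·R_E, so I_B = (1.08 − 0.7) / (4.19 + 76×2.2) = 0.00219 mA.
I_C = β·I_B = 75×0.00219 = 0.164 mA, and I_E = (β+1)I_B = 0.167 mA.
V_CE = V_CC − I_C·R_C − I_E·R_E = 10 − 0.164×2.7 − 0.167×2.2 = 9.19 V.
V_CE = 9.19 V > 0.2 V confirms active-region operation.

I_C ≈ 0.16 mA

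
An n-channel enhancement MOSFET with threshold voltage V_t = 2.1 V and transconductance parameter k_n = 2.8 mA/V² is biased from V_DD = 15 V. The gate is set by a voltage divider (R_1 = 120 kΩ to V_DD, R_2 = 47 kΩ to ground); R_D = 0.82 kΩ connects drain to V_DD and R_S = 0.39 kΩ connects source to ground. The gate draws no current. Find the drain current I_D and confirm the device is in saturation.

V_G = V_DD·R_2/(R_1+R_2) = 15×47/167 = 4.22 V.
Assume saturation: I_D = (k_n/2)(V_GS − V_t)² with V_GS = V_G − I_D·R_S = 4.22 − 0.39·I_D.
Substituting gives 0.213·I_D² − 3.32·I_D + 6.3 = 0, with roots I_D = 2.21 or 13.4 mA.
The root I_D = 13.4 mA gives V_GS = -0.989 V ≤ V_t, so take I_D = 2.21 mA.
Then V_GS = 3.36 V and V_DS = V_DD − I_D(R_D+R_S) = 15 − 2.21×1.21 = 12.3 V.
Saturation requires V_DS ≥ V_GS − V_t = 1.26 V; 12.3 ≥ 1.26 ✓.

I_D ≈ 2.2 mA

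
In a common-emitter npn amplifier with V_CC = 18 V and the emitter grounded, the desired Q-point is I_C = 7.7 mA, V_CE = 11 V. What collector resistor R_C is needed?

R_C ≈ 0.91 kΩ

Collector loop: V_CC = I_C·R_C + V_CE.
R_C = (V_CC − V_CE)/I_C = (18 − 11)/7.7 = 0.909 kΩ.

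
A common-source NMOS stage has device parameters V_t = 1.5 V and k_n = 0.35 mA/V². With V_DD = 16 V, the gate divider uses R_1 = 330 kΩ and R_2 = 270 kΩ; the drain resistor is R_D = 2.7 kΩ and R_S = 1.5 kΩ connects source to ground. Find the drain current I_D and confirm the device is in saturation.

I_D ≈ 1.7 mA

V_G = V_DD·R_2/(R_1+R_2) = 16×270/600 = 7.2 V.
Assume saturation: I_D = (k_n/2)(V_GS − V_t)² with V_GS = V_G − I_D·R_S = 7.2 − 1.5·I_D.
Substituting gives 0.394·I_D² − 3.99·I_D + 5.69 = 0, with roots I_D = 1.71 or 8.43 mA.
The root I_D = 8.43 mA gives V_GS = -5.44 V ≤ V_t, so take I_D = 1.71 mA.
Then V_GS = 4.63 V and V_DS = V_DD − I_D(R_D+R_S) = 16 − 1.71×4.2 = 8.8 V.
Saturation requires V_DS ≥ V_GS − V_t = 3.13 V; 8.8 ≥ 3.13 ✓.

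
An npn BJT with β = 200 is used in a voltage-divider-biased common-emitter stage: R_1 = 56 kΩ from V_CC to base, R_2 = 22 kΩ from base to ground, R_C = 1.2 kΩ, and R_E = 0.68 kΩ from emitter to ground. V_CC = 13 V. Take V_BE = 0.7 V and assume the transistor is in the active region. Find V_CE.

V_CE ≈ 5.7 V

Thevenize the base divider: V_Th = V_CC·R_2/(R_1+R_2) = 13×22/78 = 3.67 V, R_Th = R_1‖R_2 = 15.8 kΩ.
Base-emitter loop: V_Th = I_B·R_Th + V_BE + (β+1)I_B·R_E, so I_B = (3.67 − 0.7) / (15.8 + 201×0.68) = 0.0195 mA.
I_C = β·I_B = 200×0.0195 = 3.89 mA, and I_E = (β+1)I_B = 3.91 mA.
V_CE = V_CC − I_C·R_C − I_E·R_E = 13 − 3.89×1.2 − 3.91×0.68 = 5.67 V.
V_CE = 5.67 V > 0.2 V confirms active-region operation.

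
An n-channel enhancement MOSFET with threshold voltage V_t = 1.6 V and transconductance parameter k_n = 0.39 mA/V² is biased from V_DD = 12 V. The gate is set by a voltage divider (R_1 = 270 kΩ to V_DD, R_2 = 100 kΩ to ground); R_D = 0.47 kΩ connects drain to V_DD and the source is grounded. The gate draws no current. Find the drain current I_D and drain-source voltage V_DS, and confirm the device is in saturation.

V_G = V_DD·R_2/(R_1+R_2) = 12×100/370 = 3.24 V. With the source grounded, V_GS = V_G = 3.24 V.
Assume saturation: I_D = (k_n/2)(V_GS − V_t)² = (0.39/2)×(3.24 − 1.6)² = 0.195×1.64² = 0.527 mA.
V_DS = V_DD − I_D·R_D = 12 − 0.527×0.47 = 11.8 V.
Saturation requires V_DS ≥ V_GS − V_t = 1.64 V; 11.8 ≥ 1.64 ✓.

I_D ≈ 0.53 mA, V_DS ≈ 12 V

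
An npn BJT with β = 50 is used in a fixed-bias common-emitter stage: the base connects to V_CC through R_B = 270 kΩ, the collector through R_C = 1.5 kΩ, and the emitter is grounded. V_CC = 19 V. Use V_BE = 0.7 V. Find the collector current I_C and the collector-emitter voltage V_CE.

Base loop: V_CC = I_B·R_B + V_BE, so I_B = (19 − 0.7)/270 kΩ = 0.0678 mA.
In the active region I_C = β·I_B = 50 × 0.0678 = 3.39 mA.
Collector loop: V_CE = V_CC − I_C·R_C = 19 − 3.39×1.5 = 13.9 V.
Since V_CE = 13.9 V > V_CE(sat) ≈ 0.2 V, the transistor is in the active region as assumed.

I_C ≈ 3.4 mA, V_CE ≈ 14 V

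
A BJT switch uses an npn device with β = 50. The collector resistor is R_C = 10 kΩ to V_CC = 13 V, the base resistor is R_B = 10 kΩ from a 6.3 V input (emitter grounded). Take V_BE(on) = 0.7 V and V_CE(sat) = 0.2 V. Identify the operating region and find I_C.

saturation; I_C ≈ 1.3 mA

Assume active: I_B = (6.3 − 0.7)/10 = 0.56 mA, giving I_C = β·I_B = 28 mA.
But then V_CE = 13 − 28×10 = -267 V < V_CE(sat) = 0.2 V — impossible in the active region.
So the transistor is saturated. With V_CE = 0.2 V, I_C = (V_CC − 0.2)/R_C = 12.8/10 = 1.28 mA.
Check: β·I_B = 28 mA > I_C = 1.28 mA, confirming saturation.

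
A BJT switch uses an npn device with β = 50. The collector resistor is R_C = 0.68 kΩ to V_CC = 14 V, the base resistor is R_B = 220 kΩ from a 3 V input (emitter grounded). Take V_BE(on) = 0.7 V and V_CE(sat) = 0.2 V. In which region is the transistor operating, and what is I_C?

active; I_C ≈ 0.52 mA

Assume active. Base-emitter loop: I_B = (V_BB − V_BE)/R_B = (3 − 0.7)/220 = 0.0105 mA.
I_C = β·I_B = 50×0.0105 = 0.523 mA.
V_CE = V_CC − I_C·R_C = 14 − 0.523×0.68 = 13.6 V > V_CE(sat), so the active-region assumption holds.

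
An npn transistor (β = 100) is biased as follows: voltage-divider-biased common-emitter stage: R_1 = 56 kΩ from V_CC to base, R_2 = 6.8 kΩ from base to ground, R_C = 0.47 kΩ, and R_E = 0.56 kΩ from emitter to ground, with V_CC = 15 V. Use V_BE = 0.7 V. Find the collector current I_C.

Thevenize the base divider: V_Th = V_CC·R_2/(R_1+R_2) = 15×6.8/62.8 = 1.62 V, R_Th = R_1‖R_2 = 6.06 kΩ.
Base-emitter loop: V_Th = I_B·R_Th + V_BE + (β+1)I_B·R_E, so I_B = (1.62 − 0.7) / (6.06 + 101×0.56) = 0.0148 mA.
I_C = β·I_B = 100×0.0148 = 1.48 mA, and I_E = (β+1)I_B = 1.49 mA.
V_CE = V_CC − I_C·R_C − I_E·R_E = 15 − 1.48×0.47 − 1.49×0.56 = 13.5 V.
V_CE = 13.5 V > 0.2 V confirms active-region operation.

I_C ≈ 1.5 mA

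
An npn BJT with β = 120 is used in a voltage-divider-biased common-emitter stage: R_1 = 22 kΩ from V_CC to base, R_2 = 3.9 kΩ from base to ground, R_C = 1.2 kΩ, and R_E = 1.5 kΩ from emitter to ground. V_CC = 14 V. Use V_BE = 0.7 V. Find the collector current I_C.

I_C ≈ 0.91 mA

Thevenize the base divider: V_Th = V_CC·R_2/(R_1+R_2) = 14×3.9/25.9 = 2.11 V, R_Th = R_1‖R_2 = 3.31 kΩ.
Base-emitter loop: V_Th = I_B·R_Th + V_BE + (β+1)I_B·R_E, so I_B = (2.11 − 0.7) / (3.31 + 121×1.5) = 0.00762 mA.
I_C = β·I_B = 120×0.00762 = 0.914 mA, and I_E = (β+1)I_B = 0.922 mA.
V_CE = V_CC − I_C·R_C − I_E·R_E = 14 − 0.914×1.2 − 0.922×1.5 = 11.5 V.
V_CE = 11.5 V > 0.2 V confirms active-region operation.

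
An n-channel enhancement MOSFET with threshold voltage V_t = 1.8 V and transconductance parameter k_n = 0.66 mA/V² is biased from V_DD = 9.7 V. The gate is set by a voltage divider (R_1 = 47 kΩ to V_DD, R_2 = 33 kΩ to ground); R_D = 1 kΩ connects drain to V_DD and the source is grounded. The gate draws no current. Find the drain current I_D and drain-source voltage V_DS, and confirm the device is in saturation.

V_G = V_DD·R_2/(R_1+R_2) = 9.7×33/80 = 4 V. With the source grounded, V_GS = V_G = 4 V.
Assume saturation: I_D = (k_n/2)(V_GS − V_t)² = (0.66/2)×(4 − 1.8)² = 0.33×2.2² = 1.6 mA.
V_DS = V_DD − I_D·R_D = 9.7 − 1.6×1 = 8.1 V.
Saturation requires V_DS ≥ V_GS − V_t = 2.2 V; 8.1 ≥ 2.2 ✓.

I_D ≈ 1.6 mA, V_DS ≈ 8.1 V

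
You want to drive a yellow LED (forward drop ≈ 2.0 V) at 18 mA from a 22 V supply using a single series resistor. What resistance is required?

The resistor drops V_S − V_D = 22 − 2.0 = 20 V at 18 mA.
R = 20 V / 18 mA = 1.11 kΩ.

R ≈ 1.1 kΩ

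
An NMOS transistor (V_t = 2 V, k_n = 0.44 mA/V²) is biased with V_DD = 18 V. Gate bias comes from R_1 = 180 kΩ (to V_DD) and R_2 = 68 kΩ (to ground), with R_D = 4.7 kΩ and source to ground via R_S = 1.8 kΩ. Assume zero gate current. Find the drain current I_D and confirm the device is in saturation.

I_D ≈ 0.66 mA

V_G = V_DD·R_2/(R_1+R_2) = 18×68/248 = 4.94 V.
Assume saturation: I_D = (k_n/2)(V_GS − V_t)² with V_GS = V_G − I_D·R_S = 4.94 − 1.8·I_D.
Substituting gives 0.713·I_D² − 3.32·I_D + 1.9 = 0, with roots I_D = 0.665 or 4 mA.
The root I_D = 4 mA gives V_GS = -2.26 V ≤ V_t, so take I_D = 0.665 mA.
Then V_GS = 3.74 V and V_DS = V_DD − I_D(R_D+R_S) = 18 − 0.665×6.5 = 13.7 V.
Saturation requires V_DS ≥ V_GS − V_t = 1.74 V; 13.7 ≥ 1.74 ✓.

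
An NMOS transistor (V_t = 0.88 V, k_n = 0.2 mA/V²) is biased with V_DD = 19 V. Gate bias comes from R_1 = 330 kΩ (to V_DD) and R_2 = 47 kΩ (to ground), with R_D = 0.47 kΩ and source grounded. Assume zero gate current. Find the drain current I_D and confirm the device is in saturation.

I_D ≈ 0.22 mA

V_G = V_DD·R_2/(R_1+R_2) = 19×47/377 = 2.37 V. With the source grounded, V_GS = V_G = 2.37 V.
Assume saturation: I_D = (k_n/2)(V_GS − V_t)² = (0.2/2)×(2.37 − 0.88)² = 0.1×1.49² = 0.222 mA.
V_DS = V_DD − I_D·R_D = 19 − 0.222×0.47 = 18.9 V.
Saturation requires V_DS ≥ V_GS − V_t = 1.49 V; 18.9 ≥ 1.49 ✓.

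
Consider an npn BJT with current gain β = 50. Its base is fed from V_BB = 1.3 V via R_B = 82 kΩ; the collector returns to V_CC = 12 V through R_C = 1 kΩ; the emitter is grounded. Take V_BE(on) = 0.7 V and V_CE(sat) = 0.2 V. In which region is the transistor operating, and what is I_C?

Assume active. Base-emitter loop: I_B = (V_BB − V_BE)/R_B = (1.3 − 0.7)/82 = 0.00732 mA.
I_C = β·I_B = 50×0.00732 = 0.366 mA.
V_CE = V_CC − I_C·R_C = 12 − 0.366×1 = 11.6 V > V_CE(sat), so the active-region assumption holds.

active; I_C ≈ 0.37 mA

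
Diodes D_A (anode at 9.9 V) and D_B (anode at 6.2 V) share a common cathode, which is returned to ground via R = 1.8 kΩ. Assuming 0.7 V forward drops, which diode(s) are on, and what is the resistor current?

Only D_A conducts; I_R ≈ 5.1 mA

Assume both conduct. Then node N would need to be at both 9.9−0.7 = 9.2 V and 6.2−0.7 = 5.5 V, which is impossible.
Assume only D_A conducts: V_N = 9.9 − 0.7 = 9.2 V, so I_R = 9.2/1.8 = 5.11 mA.
Check D_B: its anode-to-cathode voltage is 6.2 − 9.2 = -3 V < 0.7 V, so it is off. The assumption is consistent.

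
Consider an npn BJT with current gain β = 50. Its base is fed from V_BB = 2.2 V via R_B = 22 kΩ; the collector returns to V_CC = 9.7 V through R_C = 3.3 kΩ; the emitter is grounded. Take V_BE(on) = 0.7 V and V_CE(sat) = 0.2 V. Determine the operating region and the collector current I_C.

saturation; I_C ≈ 2.9 mA

Assume active: I_B = (2.2 − 0.7)/22 = 0.0682 mA, giving I_C = β·I_B = 3.41 mA.
But then V_CE = 9.7 − 3.41×3.3 = -1.55 V < V_CE(sat) = 0.2 V — impossible in the active region.
So the transistor is saturated. With V_CE = 0.2 V, I_C = (V_CC − 0.2)/R_C = 9.5/3.3 = 2.88 mA.
Check: β·I_B = 3.41 mA > I_C = 2.88 mA, confirming saturation.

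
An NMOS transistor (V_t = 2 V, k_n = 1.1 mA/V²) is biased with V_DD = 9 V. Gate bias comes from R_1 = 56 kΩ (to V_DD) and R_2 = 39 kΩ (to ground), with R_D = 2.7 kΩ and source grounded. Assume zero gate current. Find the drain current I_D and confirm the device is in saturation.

V_G = V_DD·R_2/(R_1+R_2) = 9×39/95 = 3.69 V. With the source grounded, V_GS = V_G = 3.69 V.
Assume saturation: I_D = (k_n/2)(V_GS − V_t)² = (1.1/2)×(3.69 − 2)² = 0.55×1.69² = 1.58 mA.
V_DS = V_DD − I_D·R_D = 9 − 1.58×2.7 = 4.73 V.
Saturation requires V_DS ≥ V_GS − V_t = 1.69 V; 4.73 ≥ 1.69 ✓.

I_D ≈ 1.6 mA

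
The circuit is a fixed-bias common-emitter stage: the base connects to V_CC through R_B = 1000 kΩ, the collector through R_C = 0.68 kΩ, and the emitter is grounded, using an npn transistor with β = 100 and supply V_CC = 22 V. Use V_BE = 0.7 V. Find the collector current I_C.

I_C ≈ 2.1 mA

Base loop: V_CC = I_B·R_B + V_BE, so I_B = (22 − 0.7)/1000 kΩ = 0.0213 mA.
In the active region I_C = β·I_B = 100 × 0.0213 = 2.13 mA.
Collector loop: V_CE = V_CC − I_C·R_C = 22 − 2.13×0.68 = 20.6 V.
Since V_CE = 20.6 V > V_CE(sat) ≈ 0.2 V, the transistor is in the active region as assumed.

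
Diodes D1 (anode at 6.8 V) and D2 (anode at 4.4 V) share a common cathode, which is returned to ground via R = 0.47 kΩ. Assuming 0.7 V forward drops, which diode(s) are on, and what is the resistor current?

Assume both conduct. Then node N would need to be at both 6.8−0.7 = 6.1 V and 4.4−0.7 = 3.7 V, which is impossible.
Assume only D1 conducts: V_N = 6.8 − 0.7 = 6.1 V, so I_R = 6.1/0.47 = 13 mA.
Check D2: its anode-to-cathode voltage is 4.4 − 6.1 = -1.7 V < 0.7 V, so it is off. The assumption is consistent.

Only D1 conducts; I_R ≈ 13 mA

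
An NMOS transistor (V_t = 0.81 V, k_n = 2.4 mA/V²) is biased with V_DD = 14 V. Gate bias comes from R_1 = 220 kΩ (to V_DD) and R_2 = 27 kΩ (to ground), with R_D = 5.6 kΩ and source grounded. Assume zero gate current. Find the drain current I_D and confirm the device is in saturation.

I_D ≈ 0.62 mA

V_G = V_DD·R_2/(R_1+R_2) = 14×27/247 = 1.53 V. With the source grounded, V_GS = V_G = 1.53 V.
Assume saturation: I_D = (k_n/2)(V_GS − V_t)² = (2.4/2)×(1.53 − 0.81)² = 1.2×0.72² = 0.623 mA.
V_DS = V_DD − I_D·R_D = 14 − 0.623×5.6 = 10.5 V.
Saturation requires V_DS ≥ V_GS − V_t = 0.72 V; 10.5 ≥ 0.72 ✓.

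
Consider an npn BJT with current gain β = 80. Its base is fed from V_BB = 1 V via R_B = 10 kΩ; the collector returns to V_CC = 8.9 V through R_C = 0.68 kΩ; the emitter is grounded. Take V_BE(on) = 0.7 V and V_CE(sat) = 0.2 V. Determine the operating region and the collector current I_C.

Assume active. Base-emitter loop: I_B = (V_BB − V_BE)/R_B = (1 − 0.7)/10 = 0.03 mA.
I_C = β·I_B = 80×0.03 = 2.4 mA.
V_CE = V_CC − I_C·R_C = 8.9 − 2.4×0.68 = 7.27 V > V_CE(sat), so the active-region assumption holds.

active; I_C ≈ 2.4 mA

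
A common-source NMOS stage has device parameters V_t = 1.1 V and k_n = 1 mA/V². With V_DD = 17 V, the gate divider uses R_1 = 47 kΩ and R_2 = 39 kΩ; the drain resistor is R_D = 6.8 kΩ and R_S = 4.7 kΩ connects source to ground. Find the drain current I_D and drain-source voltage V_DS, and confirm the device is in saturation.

V_G = V_DD·R_2/(R_1+R_2) = 17×39/86 = 7.71 V.
Assume saturation: I_D = (k_n/2)(V_GS − V_t)² with V_GS = V_G − I_D·R_S = 7.71 − 4.7·I_D.
Substituting gives 11·I_D² − 32.1·I_D + 21.8 = 0, with roots I_D = 1.09 or 1.81 mA.
The root I_D = 1.81 mA gives V_GS = -0.803 V ≤ V_t, so take I_D = 1.09 mA.
Then V_GS = 2.58 V and V_DS = V_DD − I_D(R_D+R_S) = 17 − 1.09×11.5 = 4.44 V.
Saturation requires V_DS ≥ V_GS − V_t = 1.48 V; 4.44 ≥ 1.48 ✓.

I_D ≈ 1.1 mA, V_DS ≈ 4.4 V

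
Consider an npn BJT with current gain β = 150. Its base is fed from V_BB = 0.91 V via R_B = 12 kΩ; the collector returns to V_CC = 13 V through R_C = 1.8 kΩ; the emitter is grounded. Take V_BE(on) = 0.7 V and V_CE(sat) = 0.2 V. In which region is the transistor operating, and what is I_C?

active; I_C ≈ 2.6 mA

Assume active. Base-emitter loop: I_B = (V_BB − V_BE)/R_B = (0.91 − 0.7)/12 = 0.0175 mA.
I_C = β·I_B = 150×0.0175 = 2.63 mA.
V_CE = V_CC − I_C·R_C = 13 − 2.63×1.8 = 8.27 V > V_CE(sat), so the active-region assumption holds.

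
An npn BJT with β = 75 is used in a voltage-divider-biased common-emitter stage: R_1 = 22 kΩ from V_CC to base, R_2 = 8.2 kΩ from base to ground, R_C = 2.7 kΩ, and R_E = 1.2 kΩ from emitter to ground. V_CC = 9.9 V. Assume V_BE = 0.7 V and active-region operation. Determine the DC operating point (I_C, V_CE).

Thevenize the base divider: V_Th = V_CC·R_2/(R_1+R_2) = 9.9×8.2/30.2 = 2.69 V, R_Th = R_1‖R_2 = 5.97 kΩ.
Base-emitter loop: V_Th = I_B·R_Th + V_BE + (β+1)I_B·R_E, so I_B = (2.69 − 0.7) / (5.97 + 76×1.2) = 0.0205 mA.
I_C = β·I_B = 75×0.0205 = 1.53 mA, and I_E = (β+1)I_B = 1.55 mA.
V_CE = V_CC − I_C·R_C − I_E·R_E = 9.9 − 1.53×2.7 − 1.55×1.2 = 3.89 V.
V_CE = 3.89 V > 0.2 V confirms active-region operation.

I_C ≈ 1.5 mA, V_CE ≈ 3.9 V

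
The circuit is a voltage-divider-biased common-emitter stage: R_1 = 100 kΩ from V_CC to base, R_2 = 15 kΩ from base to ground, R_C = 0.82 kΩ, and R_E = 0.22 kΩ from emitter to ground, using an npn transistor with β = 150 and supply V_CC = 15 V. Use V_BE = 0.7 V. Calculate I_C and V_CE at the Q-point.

I_C ≈ 4.1 mA, V_CE ≈ 11 V

Thevenize the base divider: V_Th = V_CC·R_2/(R_1+R_2) = 15×15/115 = 1.96 V, R_Th = R_1‖R_2 = 13 kΩ.
Base-emitter loop: V_Th = I_B·R_Th + V_BE + (β+1)I_B·R_E, so I_B = (1.96 − 0.7) / (13 + 151×0.22) = 0.0272 mA.
I_C = β·I_B = 150×0.0272 = 4.07 mA, and I_E = (β+1)I_B = 4.1 mA.
V_CE = V_CC − I_C·R_C − I_E·R_E = 15 − 4.07×0.82 − 4.1×0.22 = 10.8 V.
V_CE = 10.8 V > 0.2 V confirms active-region operation.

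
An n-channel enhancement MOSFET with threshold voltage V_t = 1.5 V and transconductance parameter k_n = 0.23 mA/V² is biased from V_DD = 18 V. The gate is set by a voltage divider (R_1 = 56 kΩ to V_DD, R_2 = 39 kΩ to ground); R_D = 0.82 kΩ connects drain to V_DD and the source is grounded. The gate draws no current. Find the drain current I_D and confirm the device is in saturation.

V_G = V_DD·R_2/(R_1+R_2) = 18×39/95 = 7.39 V. With the source grounded, V_GS = V_G = 7.39 V.
Assume saturation: I_D = (k_n/2)(V_GS − V_t)² = (0.23/2)×(7.39 − 1.5)² = 0.115×5.89² = 3.99 mA.
V_DS = V_DD − I_D·R_D = 18 − 3.99×0.82 = 14.7 V.
Saturation requires V_DS ≥ V_GS − V_t = 5.89 V; 14.7 ≥ 5.89 ✓.

I_D ≈ 4 mA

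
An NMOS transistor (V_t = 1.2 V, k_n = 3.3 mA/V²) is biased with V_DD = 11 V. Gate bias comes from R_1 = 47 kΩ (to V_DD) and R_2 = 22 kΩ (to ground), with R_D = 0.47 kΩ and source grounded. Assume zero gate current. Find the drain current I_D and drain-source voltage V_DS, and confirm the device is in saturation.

I_D ≈ 8.8 mA, V_DS ≈ 6.9 V

V_G = V_DD·R_2/(R_1+R_2) = 11×22/69 = 3.51 V. With the source grounded, V_GS = V_G = 3.51 V.
Assume saturation: I_D = (k_n/2)(V_GS − V_t)² = (3.3/2)×(3.51 − 1.2)² = 1.65×2.31² = 8.78 mA.
V_DS = V_DD − I_D·R_D = 11 − 8.78×0.47 = 6.87 V.
Saturation requires V_DS ≥ V_GS − V_t = 2.31 V; 6.87 ≥ 2.31 ✓.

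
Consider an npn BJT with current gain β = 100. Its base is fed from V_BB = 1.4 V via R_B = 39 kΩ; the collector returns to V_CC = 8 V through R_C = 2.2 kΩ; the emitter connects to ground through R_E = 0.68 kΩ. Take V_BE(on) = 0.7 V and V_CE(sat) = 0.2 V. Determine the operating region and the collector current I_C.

Assume active. Base-emitter loop: I_B = (V_BB − V_BE)/(R_B + (β+1)R_E) = (1.4 − 0.7)/(39 + 101×0.68) = 0.0065 mA.
I_C = β·I_B = 100×0.0065 = 0.65 mA.
V_CE = V_CC − I_C·R_C − I_E·R_E = 8 − 0.65×2.2 − 0.657×0.68 = 6.12 V > V_CE(sat), so the active-region assumption holds.

active; I_C ≈ 0.65 mA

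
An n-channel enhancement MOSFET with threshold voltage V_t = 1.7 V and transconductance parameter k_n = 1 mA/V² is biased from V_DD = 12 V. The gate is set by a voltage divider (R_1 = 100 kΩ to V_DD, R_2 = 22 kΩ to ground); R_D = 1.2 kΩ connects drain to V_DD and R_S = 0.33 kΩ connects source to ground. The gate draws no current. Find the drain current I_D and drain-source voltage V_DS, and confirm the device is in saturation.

I_D ≈ 0.094 mA, V_DS ≈ 12 V

V_G = V_DD·R_2/(R_1+R_2) = 12×22/122 = 2.16 V.
Assume saturation: I_D = (k_n/2)(V_GS − V_t)² with V_GS = V_G − I_D·R_S = 2.16 − 0.33·I_D.
Substituting gives 0.0545·I_D² − 1.15·I_D + 0.108 = 0, with roots I_D = 0.0937 or 21.1 mA.
The root I_D = 21.1 mA gives V_GS = -4.79 V ≤ V_t, so take I_D = 0.0937 mA.
Then V_GS = 2.13 V and V_DS = V_DD − I_D(R_D+R_S) = 12 − 0.0937×1.53 = 11.9 V.
Saturation requires V_DS ≥ V_GS − V_t = 0.433 V; 11.9 ≥ 0.433 ✓.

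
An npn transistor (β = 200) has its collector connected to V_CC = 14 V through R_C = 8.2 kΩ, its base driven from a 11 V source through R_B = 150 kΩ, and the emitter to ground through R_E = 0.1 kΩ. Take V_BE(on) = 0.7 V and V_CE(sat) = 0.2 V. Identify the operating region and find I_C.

saturation; I_C ≈ 1.7 mA

Assume active: I_B = (11 − 0.7)/(150 + 201×0.1) = 0.0606 mA, I_C = β·I_B = 12.1 mA.
Then V_CE = 14 − 12.1×8.2 − 12.2×0.1 = -86.5 V < 0.2 V — the active assumption fails.
Re-solve with V_CE = 0.2 V. KCL at the emitter: V_E/R_E = (V_BB−0.7−V_E)/R_B + (V_CC−0.2−V_E)/R_C, giving V_E = 0.173 V.
I_C = (V_CC − 0.2 − V_E)/R_C = (13.8 − 0.173)/8.2 = 1.66 mA.
Check: I_B = (10.3 − 0.173)/150 = 0.0675 mA, and β·I_B = 13.5 mA > I_C, confirming saturation.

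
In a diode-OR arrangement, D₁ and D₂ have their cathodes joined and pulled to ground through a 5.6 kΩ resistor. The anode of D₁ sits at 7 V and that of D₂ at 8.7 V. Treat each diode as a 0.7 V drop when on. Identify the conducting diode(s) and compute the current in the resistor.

Only D₂ conducts; I_R ≈ 1.4 mA

Assume both conduct. Then node N would need to be at both 7−0.7 = 6.3 V and 8.7−0.7 = 8 V, which is impossible.
Assume only D₂ conducts: V_N = 8.7 − 0.7 = 8 V, so I_R = 8/5.6 = 1.43 mA.
Check D₁: its anode-to-cathode voltage is 7 − 8 = -1 V < 0.7 V, so it is off. The assumption is consistent.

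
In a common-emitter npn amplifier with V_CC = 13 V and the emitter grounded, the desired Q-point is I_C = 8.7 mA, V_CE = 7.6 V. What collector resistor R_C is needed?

Collector loop: V_CC = I_C·R_C + V_CE.
R_C = (V_CC − V_CE)/I_C = (13 − 7.6)/8.7 = 0.621 kΩ.

R_C ≈ 0.62 kΩ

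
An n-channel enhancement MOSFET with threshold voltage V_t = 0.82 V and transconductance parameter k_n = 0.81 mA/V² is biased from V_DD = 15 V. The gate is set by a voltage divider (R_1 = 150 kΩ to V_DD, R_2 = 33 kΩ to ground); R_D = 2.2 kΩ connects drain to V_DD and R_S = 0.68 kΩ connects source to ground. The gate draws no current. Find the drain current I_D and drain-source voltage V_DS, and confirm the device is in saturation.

V_G = V_DD·R_2/(R_1+R_2) = 15×33/183 = 2.7 V.
Assume saturation: I_D = (k_n/2)(V_GS − V_t)² with V_GS = V_G − I_D·R_S = 2.7 − 0.68·I_D.
Substituting gives 0.187·I_D² − 2.04·I_D + 1.44 = 0, with roots I_D = 0.759 or 10.1 mA.
The root I_D = 10.1 mA gives V_GS = -4.18 V ≤ V_t, so take I_D = 0.759 mA.
Then V_GS = 2.19 V and V_DS = V_DD − I_D(R_D+R_S) = 15 − 0.759×2.88 = 12.8 V.
Saturation requires V_DS ≥ V_GS − V_t = 1.37 V; 12.8 ≥ 1.37 ✓.

I_D ≈ 0.76 mA, V_DS ≈ 13 V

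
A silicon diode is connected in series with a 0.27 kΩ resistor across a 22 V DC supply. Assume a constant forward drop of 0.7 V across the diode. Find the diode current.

KVL around the loop: 22 = V_D + I·R = 0.7 + I × 0.27 kΩ.
So I = (22 − 0.7) / 0.27 kΩ = 21.3 / 0.27 = 78.9 mA.

I ≈ 79 mA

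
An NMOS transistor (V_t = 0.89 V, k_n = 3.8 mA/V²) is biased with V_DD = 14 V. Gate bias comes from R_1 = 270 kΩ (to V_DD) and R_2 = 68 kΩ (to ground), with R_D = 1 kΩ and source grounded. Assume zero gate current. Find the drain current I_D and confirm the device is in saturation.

V_G = V_DD·R_2/(R_1+R_2) = 14×68/338 = 2.82 V. With the source grounded, V_GS = V_G = 2.82 V.
Assume saturation: I_D = (k_n/2)(V_GS − V_t)² = (3.8/2)×(2.82 − 0.89)² = 1.9×1.93² = 7.05 mA.
V_DS = V_DD − I_D·R_D = 14 − 7.05×1 = 6.95 V.
Saturation requires V_DS ≥ V_GS − V_t = 1.93 V; 6.95 ≥ 1.93 ✓.

I_D ≈ 7.1 mA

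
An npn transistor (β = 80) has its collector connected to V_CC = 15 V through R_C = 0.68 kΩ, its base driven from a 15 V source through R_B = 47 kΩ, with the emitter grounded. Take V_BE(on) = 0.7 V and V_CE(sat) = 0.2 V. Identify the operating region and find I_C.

Assume active: I_B = (15 − 0.7)/47 = 0.304 mA, giving I_C = β·I_B = 24.3 mA.
But then V_CE = 15 − 24.3×0.68 = -1.55 V < V_CE(sat) = 0.2 V — impossible in the active region.
So the transistor is saturated. With V_CE = 0.2 V, I_C = (V_CC − 0.2)/R_C = 14.8/0.68 = 21.8 mA.
Check: β·I_B = 24.3 mA > I_C = 21.8 mA, confirming saturation.

saturation; I_C ≈ 22 mA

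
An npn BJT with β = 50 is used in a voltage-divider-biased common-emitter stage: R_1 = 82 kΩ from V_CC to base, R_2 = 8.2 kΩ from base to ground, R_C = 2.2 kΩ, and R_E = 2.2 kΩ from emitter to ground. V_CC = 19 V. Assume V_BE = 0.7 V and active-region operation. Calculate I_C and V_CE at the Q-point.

I_C ≈ 0.43 mA, V_CE ≈ 17 V

Thevenize the base divider: V_Th = V_CC·R_2/(R_1+R_2) = 19×8.2/90.2 = 1.73 V, R_Th = R_1‖R_2 = 7.45 kΩ.
Base-emitter loop: V_Th = I_B·R_Th + V_BE + (β+1)I_B·R_E, so I_B = (1.73 − 0.7) / (7.45 + 51×2.2) = 0.00859 mA.
I_C = β·I_B = 50×0.00859 = 0.429 mA, and I_E = (β+1)I_B = 0.438 mA.
V_CE = V_CC − I_C·R_C − I_E·R_E = 19 − 0.429×2.2 − 0.438×2.2 = 17.1 V.
V_CE = 17.1 V > 0.2 V confirms active-region operation.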